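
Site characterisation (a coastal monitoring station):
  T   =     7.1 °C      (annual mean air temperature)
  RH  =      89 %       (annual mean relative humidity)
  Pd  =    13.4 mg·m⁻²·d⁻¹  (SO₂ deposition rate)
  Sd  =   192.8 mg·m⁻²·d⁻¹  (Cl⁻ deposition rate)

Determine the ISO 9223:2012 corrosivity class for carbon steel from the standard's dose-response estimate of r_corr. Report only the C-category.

carbon steel: f(T) = +0.150·(T−10) [T≤10 °C] = -0.4350
  SO₂ term: 1.77·13.4^0.52·exp(0.02·89-0.4350) = 26.19
  Sd branch = 0.102·Sd^0.62·e^(0.033·RH+0.04·T) = 66.72 μm/a
  sum: 26.19 + 66.72 → r_corr = 92.91 μm/a
92.9 μm/a falls in (80, 200] for carbon steel → category C5

C5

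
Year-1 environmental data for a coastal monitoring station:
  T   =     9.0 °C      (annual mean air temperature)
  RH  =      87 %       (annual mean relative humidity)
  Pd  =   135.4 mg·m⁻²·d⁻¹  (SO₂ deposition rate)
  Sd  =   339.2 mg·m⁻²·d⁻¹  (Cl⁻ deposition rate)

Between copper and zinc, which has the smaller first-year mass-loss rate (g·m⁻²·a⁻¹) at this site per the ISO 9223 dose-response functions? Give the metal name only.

copper: temperature factor f = +0.126·(-1.0) = -0.1260
  sulphur-dioxide contribution → 2.838 μm/a
  chloride contribution → 1.761 μm/a
  total first-year rate 4.599 μm/a
  mass loss = 4.599 μm/a × 8.96 g/cm³ = 41.2 g·m⁻²·a⁻¹
zinc: T≤10 °C ⇒ hinge +0.038·(9.0−10) = -0.0380
  sulphur-dioxide contribution → 5.889 μm/a
  chloride contribution → 2.089 μm/a
  ⇒ r_corr(zinc) = 7.978 μm/a
  mass loss = 7.978 μm/a × 7.14 g/cm³ = 56.96 g·m⁻²·a⁻¹
Ordering by g·m⁻²·a⁻¹: zinc (57) > copper (41.2)

copper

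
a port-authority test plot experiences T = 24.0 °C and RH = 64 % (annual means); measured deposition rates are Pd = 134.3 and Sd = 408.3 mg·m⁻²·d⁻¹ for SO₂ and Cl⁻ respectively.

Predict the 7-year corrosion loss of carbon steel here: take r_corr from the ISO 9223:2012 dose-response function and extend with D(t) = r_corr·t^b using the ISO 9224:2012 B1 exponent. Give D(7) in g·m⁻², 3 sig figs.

D(7) = 2.82e+03 g·m⁻²

carbon steel: temperature factor f = -0.054·(14.0) = -0.7560
  sulphur-dioxide contribution → 38.21 μm/a
  chloride contribution → 91.53 μm/a
  total first-year rate 129.7 μm/a
Power-law: D(7) = r_corr · 7^0.523
  D(7) = 129.7 × 7^0.523 = 129.7 × 2.767 = 359 μm
  Mass loss = 359 μm × 7.85 g/cm³ = 2818 g·m⁻²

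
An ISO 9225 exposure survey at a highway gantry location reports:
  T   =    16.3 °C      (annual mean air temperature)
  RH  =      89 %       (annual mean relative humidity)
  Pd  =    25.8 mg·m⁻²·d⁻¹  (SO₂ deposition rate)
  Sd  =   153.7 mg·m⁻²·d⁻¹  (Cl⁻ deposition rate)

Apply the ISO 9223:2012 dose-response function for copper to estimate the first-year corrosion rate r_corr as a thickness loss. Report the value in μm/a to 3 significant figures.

copper: f(T) = -0.080·(T−10) [T>10 °C] = -0.5040
  SO₂ term: 0.0053·25.8^0.26·exp(0.059·89-0.5040) = 1.422
  Sd branch = 0.01025·Sd^0.27·e^(0.036·RH+0.049·T) = 2.185 μm/a
  sum: 1.422 + 2.185 → r_corr = 3.607 μm/a

r_corr = 3.61 μm/a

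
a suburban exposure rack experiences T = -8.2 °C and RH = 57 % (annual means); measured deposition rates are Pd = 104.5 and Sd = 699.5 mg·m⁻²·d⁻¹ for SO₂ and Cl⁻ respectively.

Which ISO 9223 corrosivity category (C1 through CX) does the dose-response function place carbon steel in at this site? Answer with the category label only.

carbon steel: T≤10 °C ⇒ hinge +0.150·(-8.2−10) = -2.7300
  Pd branch = 1.77·Pd^0.52·e^(0.02·RH+f) = 4.049 μm/a
  Cl⁻ term: 0.102·699.5^0.62·exp(0.033·57+0.04·-8.2) = 27.98
  r_corr = 4.049 + 27.98 = 32.03 μm/a
ISO 9223 Table 2 (carbon steel): 25 < 32 ≤ 50 μm/a ⇒ C3

C3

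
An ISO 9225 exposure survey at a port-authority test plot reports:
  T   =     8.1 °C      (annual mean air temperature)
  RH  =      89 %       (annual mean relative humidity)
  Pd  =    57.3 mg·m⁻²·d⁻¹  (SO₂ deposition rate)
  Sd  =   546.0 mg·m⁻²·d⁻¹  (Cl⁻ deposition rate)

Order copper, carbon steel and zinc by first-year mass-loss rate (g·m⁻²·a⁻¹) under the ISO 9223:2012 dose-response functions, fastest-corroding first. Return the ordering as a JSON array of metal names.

copper: T≤10 °C ⇒ hinge +0.126·(8.1−10) = -0.2394
  SO₂ term: 0.0053·57.3^0.26·exp(0.059·89-0.2394) = 2.28
  Cl⁻ term: 0.01025·546.0^0.27·exp(0.036·89+0.049·8.1) = 2.059
  sum: 2.28 + 2.059 → r_corr = 4.339 μm/a
  mass loss = 4.339 μm/a × 8.96 g/cm³ = 38.87 g·m⁻²·a⁻¹
carbon steel: temperature factor f = +0.150·(-1.9) = -0.2850
  Pd branch = 1.77·Pd^0.52·e^(0.02·RH+f) = 64.79 μm/a
  Cl⁻ term: 0.102·546.0^0.62·exp(0.033·89+0.04·8.1) = 132.4
  sum: 64.79 + 132.4 → r_corr = 197.2 μm/a
  mass loss = 197.2 μm/a × 7.85 g/cm³ = 1548 g·m⁻²·a⁻¹
zinc: f(T) = +0.038·(T−10) [T≤10 °C] = -0.0722
  SO₂ term: 0.0129·57.3^0.44·exp(0.046·89-0.0722) = 4.274
  Cl⁻ term: 0.0175·546.0^0.57·exp(0.008·89+0.085·8.1) = 2.579
  r_corr = 4.274 + 2.579 = 6.853 μm/a
  mass loss = 6.853 μm/a × 7.14 g/cm³ = 48.93 g·m⁻²·a⁻¹
Ordering by g·m⁻²·a⁻¹: carbon steel (1550) > zinc (48.9) > copper (38.9)

["carbon steel", "zinc", "copper"]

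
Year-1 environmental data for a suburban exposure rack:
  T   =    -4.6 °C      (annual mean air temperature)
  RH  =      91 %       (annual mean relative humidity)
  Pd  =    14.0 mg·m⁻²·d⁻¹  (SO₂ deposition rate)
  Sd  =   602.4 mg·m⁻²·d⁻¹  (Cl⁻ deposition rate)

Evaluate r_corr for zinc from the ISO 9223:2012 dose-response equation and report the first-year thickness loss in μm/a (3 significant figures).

zinc: f(T) = +0.038·(T−10) [T≤10 °C] = -0.5548
  Pd branch = 0.0129·Pd^0.44·e^(0.046·RH+f) = 1.556 μm/a
  Sd branch = 0.0175·Sd^0.57·e^(0.008·RH+0.085·T) = 0.9417 μm/a
  sum: 1.556 + 0.9417 → r_corr = 2.497 μm/a

r_corr = 2.50 μm/a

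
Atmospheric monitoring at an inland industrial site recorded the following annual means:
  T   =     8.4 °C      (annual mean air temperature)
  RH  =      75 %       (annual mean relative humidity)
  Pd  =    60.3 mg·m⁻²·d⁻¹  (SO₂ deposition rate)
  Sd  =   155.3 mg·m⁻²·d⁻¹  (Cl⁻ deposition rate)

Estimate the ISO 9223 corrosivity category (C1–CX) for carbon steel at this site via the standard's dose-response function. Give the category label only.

C5

carbon steel: temperature factor f = +0.150·(-1.6) = -0.2400
  Pd branch = 1.77·Pd^0.52·e^(0.02·RH+f) = 52.6 μm/a
  Sd branch = 0.102·Sd^0.62·e^(0.033·RH+0.04·T) = 38.72 μm/a
  sum: 52.6 + 38.72 → r_corr = 91.31 μm/a
91.3 μm/a falls in (80, 200] for carbon steel → category C5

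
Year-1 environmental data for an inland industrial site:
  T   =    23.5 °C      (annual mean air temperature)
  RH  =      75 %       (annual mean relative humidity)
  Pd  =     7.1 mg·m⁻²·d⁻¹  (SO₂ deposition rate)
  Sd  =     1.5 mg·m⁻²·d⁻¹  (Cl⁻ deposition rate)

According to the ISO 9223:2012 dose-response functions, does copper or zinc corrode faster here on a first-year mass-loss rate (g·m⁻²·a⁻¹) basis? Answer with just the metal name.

copper

copper: T>10 °C ⇒ hinge -0.080·(23.5−10) = -1.0800
  Pd branch = 0.0053·Pd^0.26·e^(0.059·RH+f) = 0.2502 μm/a
  Sd branch = 0.01025·Sd^0.27·e^(0.036·RH+0.049·T) = 0.5382 μm/a
  r_corr = 0.2502 + 0.5382 = 0.7884 μm/a
  mass loss = 0.7884 μm/a × 8.96 g/cm³ = 7.064 g·m⁻²·a⁻¹
zinc: f(T) = -0.071·(T−10) [T>10 °C] = -0.9585
  Pd branch = 0.0129·Pd^0.44·e^(0.046·RH+f) = 0.3691 μm/a
  Sd branch = 0.0175·Sd^0.57·e^(0.008·RH+0.085·T) = 0.2961 μm/a
  r_corr = 0.3691 + 0.2961 = 0.6653 μm/a
  mass loss = 0.6653 μm/a × 7.14 g/cm³ = 4.75 g·m⁻²·a⁻¹
Ordering by g·m⁻²·a⁻¹: copper (7.06) > zinc (4.75)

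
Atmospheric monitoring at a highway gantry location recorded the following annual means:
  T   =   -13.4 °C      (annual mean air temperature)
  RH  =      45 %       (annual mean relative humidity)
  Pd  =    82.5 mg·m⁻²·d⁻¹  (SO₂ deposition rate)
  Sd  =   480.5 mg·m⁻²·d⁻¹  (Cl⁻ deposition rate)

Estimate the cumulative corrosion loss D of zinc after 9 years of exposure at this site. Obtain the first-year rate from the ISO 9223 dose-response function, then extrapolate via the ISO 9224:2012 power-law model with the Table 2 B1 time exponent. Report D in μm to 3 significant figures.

D(9) = 3.37 μm

zinc: f(T) = +0.038·(T−10) [T≤10 °C] = -0.8892
  SO₂ term: 0.0129·82.5^0.44·exp(0.046·45-0.8892) = 0.2928
  Cl⁻ term: 0.0175·480.5^0.57·exp(0.008·45+0.085·-13.4) = 0.2712
  sum: 0.2928 + 0.2712 → r_corr = 0.564 μm/a
ISO 9224: D(t) = r_corr · t^b with b = 0.813 (zinc, B1)
  D(9) = 0.564 × 9^0.813 = 0.564 × 5.968 = 3.366 μm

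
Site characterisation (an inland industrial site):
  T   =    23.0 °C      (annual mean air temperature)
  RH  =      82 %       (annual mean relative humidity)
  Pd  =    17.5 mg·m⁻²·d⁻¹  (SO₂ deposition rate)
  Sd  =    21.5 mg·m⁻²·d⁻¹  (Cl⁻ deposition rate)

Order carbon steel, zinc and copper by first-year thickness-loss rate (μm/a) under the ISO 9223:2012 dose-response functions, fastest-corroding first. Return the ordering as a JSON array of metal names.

["carbon steel", "zinc", "copper"]

carbon steel: f(T) = -0.054·(T−10) [T>10 °C] = -0.7020
  SO₂ term: 1.77·17.5^0.52·exp(0.02·82-0.7020) = 20.03
  Sd branch = 0.102·Sd^0.62·e^(0.033·RH+0.04·T) = 25.67 μm/a
  sum: 20.03 + 25.67 → r_corr = 45.7 μm/a
zinc: temperature factor f = -0.071·(13.0) = -0.9230
  Pd branch = 0.0129·Pd^0.44·e^(0.046·RH+f) = 0.7849 μm/a
  Sd branch = 0.0175·Sd^0.57·e^(0.008·RH+0.085·T) = 1.369 μm/a
  r_corr = 0.7849 + 1.369 = 2.154 μm/a
copper: temperature factor f = -0.080·(13.0) = -1.0400
  SO₂ term: 0.0053·17.5^0.26·exp(0.059·82-1.0400) = 0.4976
  Sd branch = 0.01025·Sd^0.27·e^(0.036·RH+0.049·T) = 1.387 μm/a
  r_corr = 0.4976 + 1.387 = 1.884 μm/a
Ordering by μm/a: carbon steel (45.7) > zinc (2.15) > copper (1.88)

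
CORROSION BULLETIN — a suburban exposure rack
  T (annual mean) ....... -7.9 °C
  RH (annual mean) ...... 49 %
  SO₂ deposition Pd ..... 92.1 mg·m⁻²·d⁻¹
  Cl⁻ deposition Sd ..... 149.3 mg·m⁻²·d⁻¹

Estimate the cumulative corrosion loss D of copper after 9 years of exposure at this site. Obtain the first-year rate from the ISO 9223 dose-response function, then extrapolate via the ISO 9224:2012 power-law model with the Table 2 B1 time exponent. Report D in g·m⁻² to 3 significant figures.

D(9) = 7.35 g·m⁻²

copper: T≤10 °C ⇒ hinge +0.126·(-7.9−10) = -2.2554
  sulphur-dioxide contribution → 0.03244 μm/a
  chloride contribution → 0.1569 μm/a
  ⇒ r_corr(copper) = 0.1894 μm/a
Power-law: D(9) = r_corr · 9^0.667
  D(9) = 0.1894 × 9^0.667 = 0.1894 × 4.33 = 0.8199 μm
  Mass loss = 0.8199 μm × 8.96 g/cm³ = 7.347 g·m⁻²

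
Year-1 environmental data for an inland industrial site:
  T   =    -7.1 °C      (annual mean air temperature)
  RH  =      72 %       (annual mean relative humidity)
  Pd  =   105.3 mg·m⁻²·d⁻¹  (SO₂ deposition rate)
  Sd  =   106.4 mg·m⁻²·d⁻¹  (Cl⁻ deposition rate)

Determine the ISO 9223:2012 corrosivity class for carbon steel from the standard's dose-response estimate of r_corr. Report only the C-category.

carbon steel: T≤10 °C ⇒ hinge +0.150·(-7.1−10) = -2.5650
  Pd branch = 1.77·Pd^0.52·e^(0.02·RH+f) = 6.472 μm/a
  Cl⁻ term: 0.102·106.4^0.62·exp(0.033·72+0.04·-7.1) = 14.92
  sum: 6.472 + 14.92 → r_corr = 21.39 μm/a
Category bounds: 1.3…25 μm/a bracket r_corr ⇒ C2

C2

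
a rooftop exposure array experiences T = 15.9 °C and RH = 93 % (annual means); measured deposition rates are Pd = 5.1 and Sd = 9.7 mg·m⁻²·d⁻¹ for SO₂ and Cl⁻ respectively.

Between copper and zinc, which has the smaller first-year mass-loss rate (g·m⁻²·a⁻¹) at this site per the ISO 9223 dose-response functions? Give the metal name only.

zinc

copper: f(T) = -0.080·(T−10) [T>10 °C] = -0.4720
  Pd branch = 0.0053·Pd^0.26·e^(0.059·RH+f) = 1.22 μm/a
  Cl⁻ term: 0.01025·9.7^0.27·exp(0.036·93+0.049·15.9) = 1.174
  sum: 1.22 + 1.174 → r_corr = 2.393 μm/a
  mass loss = 2.393 μm/a × 8.96 g/cm³ = 21.44 g·m⁻²·a⁻¹
zinc: T>10 °C ⇒ hinge -0.071·(15.9−10) = -0.4189
  SO₂ term: 0.0129·5.1^0.44·exp(0.046·93-0.4189) = 1.253
  Sd branch = 0.0175·Sd^0.57·e^(0.008·RH+0.085·T) = 0.5195 μm/a
  sum: 1.253 + 0.5195 → r_corr = 1.772 μm/a
  mass loss = 1.772 μm/a × 7.14 g/cm³ = 12.65 g·m⁻²·a⁻¹
Ordering by g·m⁻²·a⁻¹: copper (21.4) > zinc (12.7)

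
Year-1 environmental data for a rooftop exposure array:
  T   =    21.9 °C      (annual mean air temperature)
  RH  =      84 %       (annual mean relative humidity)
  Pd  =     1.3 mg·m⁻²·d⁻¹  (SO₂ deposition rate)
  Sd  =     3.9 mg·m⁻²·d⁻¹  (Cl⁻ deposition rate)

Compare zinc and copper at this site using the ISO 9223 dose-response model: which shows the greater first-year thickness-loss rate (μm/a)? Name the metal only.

zinc: T>10 °C ⇒ hinge -0.071·(21.9−10) = -0.8449
  sulphur-dioxide contribution → 0.2964 μm/a
  chloride contribution → 0.4789 μm/a
  total first-year rate 0.7753 μm/a
copper: temperature factor f = -0.080·(11.9) = -0.9520
  sulphur-dioxide contribution → 0.311 μm/a
  chloride contribution → 0.8906 μm/a
  total first-year rate 1.202 μm/a
Ordering by μm/a: copper (1.2) > zinc (0.775)

copper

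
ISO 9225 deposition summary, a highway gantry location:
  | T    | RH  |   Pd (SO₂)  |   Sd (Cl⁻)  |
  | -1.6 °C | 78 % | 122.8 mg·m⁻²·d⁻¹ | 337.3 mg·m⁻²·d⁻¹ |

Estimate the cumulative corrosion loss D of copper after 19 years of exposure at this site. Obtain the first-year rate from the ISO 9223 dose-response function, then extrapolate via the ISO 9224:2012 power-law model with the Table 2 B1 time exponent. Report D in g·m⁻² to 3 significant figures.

copper: T≤10 °C ⇒ hinge +0.126·(-1.6−10) = -1.4616
  sulphur-dioxide contribution → 0.4279 μm/a
  chloride contribution → 0.7564 μm/a
  ⇒ r_corr(copper) = 1.184 μm/a
Long-term exponent b (ISO 9224 Table 2, B1) = 0.667
  D(19) = 1.184 × 19^0.667 = 1.184 × 7.127 = 8.441 μm
  Mass loss = 8.441 μm × 8.96 g/cm³ = 75.63 g·m⁻²

D(19) = 75.6 g·m⁻²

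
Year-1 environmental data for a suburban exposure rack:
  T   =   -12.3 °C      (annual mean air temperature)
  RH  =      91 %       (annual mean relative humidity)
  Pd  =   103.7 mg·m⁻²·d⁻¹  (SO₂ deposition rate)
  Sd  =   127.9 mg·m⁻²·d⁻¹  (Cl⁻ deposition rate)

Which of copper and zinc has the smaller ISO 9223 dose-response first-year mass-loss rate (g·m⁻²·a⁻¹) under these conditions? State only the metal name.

copper: temperature factor f = +0.126·(-22.3) = -2.8098
  Pd branch = 0.0053·Pd^0.26·e^(0.059·RH+f) = 0.229 μm/a
  Sd branch = 0.01025·Sd^0.27·e^(0.036·RH+0.049·T) = 0.5503 μm/a
  sum: 0.229 + 0.5503 → r_corr = 0.7793 μm/a
  mass loss = 0.7793 μm/a × 8.96 g/cm³ = 6.982 g·m⁻²·a⁻¹
zinc: f(T) = +0.038·(T−10) [T≤10 °C] = -0.8474
  SO₂ term: 0.0129·103.7^0.44·exp(0.046·91-0.8474) = 2.802
  Sd branch = 0.0175·Sd^0.57·e^(0.008·RH+0.085·T) = 0.2023 μm/a
  r_corr = 2.802 + 0.2023 = 3.004 μm/a
  mass loss = 3.004 μm/a × 7.14 g/cm³ = 21.45 g·m⁻²·a⁻¹
Ordering by g·m⁻²·a⁻¹: zinc (21.5) > copper (6.98)

copper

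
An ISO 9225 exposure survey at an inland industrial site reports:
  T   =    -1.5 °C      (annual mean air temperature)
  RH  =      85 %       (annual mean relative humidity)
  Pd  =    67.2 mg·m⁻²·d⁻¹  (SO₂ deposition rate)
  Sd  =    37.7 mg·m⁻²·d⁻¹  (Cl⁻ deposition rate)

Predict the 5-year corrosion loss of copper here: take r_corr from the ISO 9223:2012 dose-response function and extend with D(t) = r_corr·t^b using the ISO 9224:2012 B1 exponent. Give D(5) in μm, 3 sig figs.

D(5) = 3.22 μm

copper: T≤10 °C ⇒ hinge +0.126·(-1.5−10) = -1.4490
  sulphur-dioxide contribution → 0.5599 μm/a
  chloride contribution → 0.5412 μm/a
  total first-year rate 1.101 μm/a
ISO 9224: D(t) = r_corr · t^b with b = 0.667 (copper, B1)
  D(5) = 1.101 × 5^0.667 = 1.101 × 2.926 = 3.221 μm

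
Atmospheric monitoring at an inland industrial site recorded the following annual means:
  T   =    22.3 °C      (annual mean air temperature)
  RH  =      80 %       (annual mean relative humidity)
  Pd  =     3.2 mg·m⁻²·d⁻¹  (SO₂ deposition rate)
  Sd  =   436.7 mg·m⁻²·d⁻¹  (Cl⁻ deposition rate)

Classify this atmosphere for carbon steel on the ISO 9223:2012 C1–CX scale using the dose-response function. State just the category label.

carbon steel: f(T) = -0.054·(T−10) [T>10 °C] = -0.6642
  Pd branch = 1.77·Pd^0.52·e^(0.02·RH+f) = 8.262 μm/a
  Cl⁻ term: 0.102·436.7^0.62·exp(0.033·80+0.04·22.3) = 151.2
  sum: 8.262 + 151.2 → r_corr = 159.4 μm/a
Category bounds: 80…200 μm/a bracket r_corr ⇒ C5

C5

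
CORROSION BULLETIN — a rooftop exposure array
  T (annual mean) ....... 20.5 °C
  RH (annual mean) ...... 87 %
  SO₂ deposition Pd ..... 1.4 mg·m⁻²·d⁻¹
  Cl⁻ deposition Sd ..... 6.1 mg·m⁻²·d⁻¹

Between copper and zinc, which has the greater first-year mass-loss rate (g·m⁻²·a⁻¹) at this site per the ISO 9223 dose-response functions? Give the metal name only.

copper

copper: f(T) = -0.080·(T−10) [T>10 °C] = -0.8400
  sulphur-dioxide contribution → 0.4233 μm/a
  chloride contribution → 1.045 μm/a
  ⇒ r_corr(copper) = 1.469 μm/a
  mass loss = 1.469 μm/a × 8.96 g/cm³ = 13.16 g·m⁻²·a⁻¹
zinc: f(T) = -0.071·(T−10) [T>10 °C] = -0.7455
  sulphur-dioxide contribution → 0.3883 μm/a
  chloride contribution → 0.562 μm/a
  ⇒ r_corr(zinc) = 0.9503 μm/a
  mass loss = 0.9503 μm/a × 7.14 g/cm³ = 6.785 g·m⁻²·a⁻¹
Ordering by g·m⁻²·a⁻¹: copper (13.2) > zinc (6.78)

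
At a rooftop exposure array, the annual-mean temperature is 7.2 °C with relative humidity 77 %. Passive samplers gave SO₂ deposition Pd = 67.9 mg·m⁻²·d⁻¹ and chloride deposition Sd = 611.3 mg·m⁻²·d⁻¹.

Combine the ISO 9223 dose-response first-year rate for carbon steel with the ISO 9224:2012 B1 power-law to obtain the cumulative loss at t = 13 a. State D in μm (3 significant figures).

D(13) = 539 μm

carbon steel: T≤10 °C ⇒ hinge +0.150·(7.2−10) = -0.4200
  SO₂ term: 1.77·67.9^0.52·exp(0.02·77-0.4200) = 48.64
  Sd branch = 0.102·Sd^0.62·e^(0.033·RH+0.04·T) = 92.19 μm/a
  sum: 48.64 + 92.19 → r_corr = 140.8 μm/a
ISO 9224: D(t) = r_corr · t^b with b = 0.523 (carbon steel, B1)
  D(13) = 140.8 × 13^0.523 = 140.8 × 3.825 = 538.6 μm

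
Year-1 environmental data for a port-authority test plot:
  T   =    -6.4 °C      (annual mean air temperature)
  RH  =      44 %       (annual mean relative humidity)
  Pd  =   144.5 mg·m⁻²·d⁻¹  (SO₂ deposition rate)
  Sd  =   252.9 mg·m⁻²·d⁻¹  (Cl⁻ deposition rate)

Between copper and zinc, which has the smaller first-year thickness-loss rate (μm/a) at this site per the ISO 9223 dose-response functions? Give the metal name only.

copper: f(T) = +0.126·(T−10) [T≤10 °C] = -2.0664
  sulphur-dioxide contribution → 0.0328 μm/a
  chloride contribution → 0.1626 μm/a
  total first-year rate 0.1954 μm/a
zinc: temperature factor f = +0.038·(-16.4) = -0.6232
  sulphur-dioxide contribution → 0.467 μm/a
  chloride contribution → 0.3383 μm/a
  ⇒ r_corr(zinc) = 0.8053 μm/a
Ordering by μm/a: zinc (0.805) > copper (0.195)

copper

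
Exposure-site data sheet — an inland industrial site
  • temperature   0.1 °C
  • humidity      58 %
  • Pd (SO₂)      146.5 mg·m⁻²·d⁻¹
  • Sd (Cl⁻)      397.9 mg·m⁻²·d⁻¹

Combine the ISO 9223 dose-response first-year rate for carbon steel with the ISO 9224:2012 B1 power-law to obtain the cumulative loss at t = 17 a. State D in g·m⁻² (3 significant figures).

carbon steel: f(T) = +0.150·(T−10) [T≤10 °C] = -1.4850
  SO₂ term: 1.77·146.5^0.52·exp(0.02·58-1.4850) = 17.1
  Sd branch = 0.102·Sd^0.62·e^(0.033·RH+0.04·T) = 28.41 μm/a
  sum: 17.1 + 28.41 → r_corr = 45.51 μm/a
ISO 9224: D(t) = r_corr · t^b with b = 0.523 (carbon steel, B1)
  D(17) = 45.51 × 17^0.523 = 45.51 × 4.401 = 200.3 μm
  Mass loss = 200.3 μm × 7.85 g/cm³ = 1572 g·m⁻²

D(17) = 1.57e+03 g·m⁻²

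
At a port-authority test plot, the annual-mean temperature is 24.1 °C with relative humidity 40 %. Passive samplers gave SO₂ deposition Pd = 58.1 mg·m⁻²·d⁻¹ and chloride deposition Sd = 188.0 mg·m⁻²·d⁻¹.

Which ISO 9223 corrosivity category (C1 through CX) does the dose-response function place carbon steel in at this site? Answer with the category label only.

C3

carbon steel: temperature factor f = -0.054·(14.1) = -0.7614
  SO₂ term: 1.77·58.1^0.52·exp(0.02·40-0.7614) = 15.21
  Sd branch = 0.102·Sd^0.62·e^(0.033·RH+0.04·T) = 25.73 μm/a
  sum: 15.21 + 25.73 → r_corr = 40.94 μm/a
Category bounds: 25…50 μm/a bracket r_corr ⇒ C3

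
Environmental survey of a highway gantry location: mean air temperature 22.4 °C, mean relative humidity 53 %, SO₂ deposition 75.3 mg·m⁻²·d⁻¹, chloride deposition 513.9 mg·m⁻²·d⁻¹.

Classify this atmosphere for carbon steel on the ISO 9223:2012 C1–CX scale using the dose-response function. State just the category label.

carbon steel: temperature factor f = -0.054·(12.4) = -0.6696
  sulphur-dioxide contribution → 24.74 μm/a
  chloride contribution → 68.87 μm/a
  ⇒ r_corr(carbon steel) = 93.62 μm/a
Category bounds: 80…200 μm/a bracket r_corr ⇒ C5

C5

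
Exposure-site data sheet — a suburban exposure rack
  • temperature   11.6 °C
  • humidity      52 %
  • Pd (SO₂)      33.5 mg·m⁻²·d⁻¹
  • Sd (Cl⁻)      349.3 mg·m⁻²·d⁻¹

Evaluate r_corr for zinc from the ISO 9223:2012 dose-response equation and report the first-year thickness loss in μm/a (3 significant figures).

r_corr = 2.59 μm/a

zinc: temperature factor f = -0.071·(1.6) = -0.1136
  SO₂ term: 0.0129·33.5^0.44·exp(0.046·52-0.1136) = 0.5903
  Cl⁻ term: 0.0175·349.3^0.57·exp(0.008·52+0.085·11.6) = 2.002
  sum: 0.5903 + 2.002 → r_corr = 2.593 μm/a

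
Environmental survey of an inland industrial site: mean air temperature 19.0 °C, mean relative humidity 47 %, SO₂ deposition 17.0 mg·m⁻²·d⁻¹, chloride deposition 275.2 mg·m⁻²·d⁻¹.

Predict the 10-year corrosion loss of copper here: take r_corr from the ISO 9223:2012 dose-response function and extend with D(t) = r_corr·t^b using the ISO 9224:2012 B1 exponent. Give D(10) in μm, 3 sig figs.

D(10) = 3.39 μm

copper: T>10 °C ⇒ hinge -0.080·(19.0−10) = -0.7200
  sulphur-dioxide contribution → 0.08626 μm/a
  chloride contribution → 0.6436 μm/a
  ⇒ r_corr(copper) = 0.7298 μm/a
Long-term exponent b (ISO 9224 Table 2, B1) = 0.667
  D(10) = 0.7298 × 10^0.667 = 0.7298 × 4.645 = 3.39 μm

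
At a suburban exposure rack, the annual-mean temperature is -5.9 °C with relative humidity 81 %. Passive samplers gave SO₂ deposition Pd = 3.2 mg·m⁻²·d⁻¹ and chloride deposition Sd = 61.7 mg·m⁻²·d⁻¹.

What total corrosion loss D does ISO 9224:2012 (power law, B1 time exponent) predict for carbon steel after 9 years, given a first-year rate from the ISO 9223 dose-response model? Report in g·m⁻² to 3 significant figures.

carbon steel: T≤10 °C ⇒ hinge +0.150·(-5.9−10) = -2.3850
  SO₂ term: 1.77·3.2^0.52·exp(0.02·81-2.3850) = 1.508
  Cl⁻ term: 0.102·61.7^0.62·exp(0.033·81+0.04·-5.9) = 15.03
  sum: 1.508 + 15.03 → r_corr = 16.54 μm/a
ISO 9224: D(t) = r_corr · t^b with b = 0.523 (carbon steel, B1)
  D(9) = 16.54 × 9^0.523 = 16.54 × 3.156 = 52.19 μm
  Mass loss = 52.19 μm × 7.85 g/cm³ = 409.7 g·m⁻²

D(9) = 410 g·m⁻²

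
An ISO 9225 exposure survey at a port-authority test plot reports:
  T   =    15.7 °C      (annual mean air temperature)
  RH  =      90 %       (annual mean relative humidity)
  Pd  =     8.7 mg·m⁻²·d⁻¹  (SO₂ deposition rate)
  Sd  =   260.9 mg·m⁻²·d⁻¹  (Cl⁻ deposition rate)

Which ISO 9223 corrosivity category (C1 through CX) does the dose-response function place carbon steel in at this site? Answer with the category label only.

C5

carbon steel: T>10 °C ⇒ hinge -0.054·(15.7−10) = -0.3078
  SO₂ term: 1.77·8.7^0.52·exp(0.02·90-0.3078) = 24.24
  Cl⁻ term: 0.102·260.9^0.62·exp(0.033·90+0.04·15.7) = 117.3
  sum: 24.24 + 117.3 → r_corr = 141.6 μm/a
142 μm/a falls in (80, 200] for carbon steel → category C5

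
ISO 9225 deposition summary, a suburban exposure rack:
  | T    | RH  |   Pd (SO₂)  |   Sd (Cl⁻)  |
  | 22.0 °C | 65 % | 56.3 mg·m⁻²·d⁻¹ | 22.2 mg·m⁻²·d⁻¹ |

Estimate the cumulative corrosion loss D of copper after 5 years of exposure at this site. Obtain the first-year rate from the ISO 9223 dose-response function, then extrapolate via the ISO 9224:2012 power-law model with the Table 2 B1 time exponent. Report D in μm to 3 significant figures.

D(5) = 2.90 μm

copper: T>10 °C ⇒ hinge -0.080·(22.0−10) = -0.9600
  Pd branch = 0.0053·Pd^0.26·e^(0.059·RH+f) = 0.2679 μm/a
  Sd branch = 0.01025·Sd^0.27·e^(0.036·RH+0.049·T) = 0.7222 μm/a
  sum: 0.2679 + 0.7222 → r_corr = 0.9901 μm/a
Power-law: D(5) = r_corr · 5^0.667
  D(5) = 0.9901 × 5^0.667 = 0.9901 × 2.926 = 2.897 μm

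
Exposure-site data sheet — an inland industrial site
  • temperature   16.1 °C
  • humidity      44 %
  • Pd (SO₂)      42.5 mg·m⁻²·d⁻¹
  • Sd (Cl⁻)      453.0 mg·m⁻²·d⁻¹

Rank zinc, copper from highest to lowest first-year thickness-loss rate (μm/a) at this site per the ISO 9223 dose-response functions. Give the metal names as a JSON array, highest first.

["zinc", "copper"]

zinc: f(T) = -0.071·(T−10) [T>10 °C] = -0.4331
  SO₂ term: 0.0129·42.5^0.44·exp(0.046·44-0.4331) = 0.3296
  Sd branch = 0.0175·Sd^0.57·e^(0.008·RH+0.085·T) = 3.193 μm/a
  sum: 0.3296 + 3.193 → r_corr = 3.523 μm/a
copper: T>10 °C ⇒ hinge -0.080·(16.1−10) = -0.4880
  Pd branch = 0.0053·Pd^0.26·e^(0.059·RH+f) = 0.1157 μm/a
  Sd branch = 0.01025·Sd^0.27·e^(0.036·RH+0.049·T) = 0.5733 μm/a
  r_corr = 0.1157 + 0.5733 = 0.689 μm/a
Ordering by μm/a: zinc (3.52) > copper (0.689)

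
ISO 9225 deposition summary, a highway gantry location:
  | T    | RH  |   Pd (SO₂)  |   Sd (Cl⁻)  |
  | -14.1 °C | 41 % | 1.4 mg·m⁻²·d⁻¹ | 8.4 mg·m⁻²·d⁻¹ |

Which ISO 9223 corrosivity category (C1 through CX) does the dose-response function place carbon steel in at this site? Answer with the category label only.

carbon steel: temperature factor f = +0.150·(-24.1) = -3.6150
  Pd branch = 1.77·Pd^0.52·e^(0.02·RH+f) = 0.1289 μm/a
  Sd branch = 0.102·Sd^0.62·e^(0.033·RH+0.04·T) = 0.8401 μm/a
  r_corr = 0.1289 + 0.8401 = 0.9689 μm/a
0.969 μm/a falls in (0, 1.3] for carbon steel → category C1

C1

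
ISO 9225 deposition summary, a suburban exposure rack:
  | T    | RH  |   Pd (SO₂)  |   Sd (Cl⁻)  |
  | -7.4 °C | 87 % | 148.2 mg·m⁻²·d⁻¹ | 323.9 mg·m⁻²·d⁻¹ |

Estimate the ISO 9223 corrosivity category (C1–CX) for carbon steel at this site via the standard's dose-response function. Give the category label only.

C4

carbon steel: T≤10 °C ⇒ hinge +0.150·(-7.4−10) = -2.6100
  SO₂ term: 1.77·148.2^0.52·exp(0.02·87-2.6100) = 9.976
  Cl⁻ term: 0.102·323.9^0.62·exp(0.033·87+0.04·-7.4) = 48.24
  sum: 9.976 + 48.24 → r_corr = 58.21 μm/a
ISO 9223 Table 2 (carbon steel): 50 < 58.2 ≤ 80 μm/a ⇒ C4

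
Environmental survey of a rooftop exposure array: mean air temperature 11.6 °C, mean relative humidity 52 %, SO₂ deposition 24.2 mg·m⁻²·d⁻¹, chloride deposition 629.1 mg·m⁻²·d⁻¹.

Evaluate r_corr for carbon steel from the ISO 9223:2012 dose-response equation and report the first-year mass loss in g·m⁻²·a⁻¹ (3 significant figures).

r_corr = 574 g·m⁻²·a⁻¹

carbon steel: temperature factor f = -0.054·(1.6) = -0.0864
  SO₂ term: 1.77·24.2^0.52·exp(0.02·52-0.0864) = 24.08
  Cl⁻ term: 0.102·629.1^0.62·exp(0.033·52+0.04·11.6) = 49.04
  sum: 24.08 + 49.04 → r_corr = 73.12 μm/a
Convert to mass loss: 73.12 μm/a × 7.85 g/cm³ = 574 g·m⁻²·a⁻¹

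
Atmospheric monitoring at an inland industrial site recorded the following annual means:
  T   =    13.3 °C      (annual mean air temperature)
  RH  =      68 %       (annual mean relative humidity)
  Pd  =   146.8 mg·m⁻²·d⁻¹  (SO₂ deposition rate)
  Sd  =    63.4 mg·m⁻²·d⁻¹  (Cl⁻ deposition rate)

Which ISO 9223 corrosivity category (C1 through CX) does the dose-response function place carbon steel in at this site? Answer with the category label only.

C5

carbon steel: T>10 °C ⇒ hinge -0.054·(13.3−10) = -0.1782
  Pd branch = 1.77·Pd^0.52·e^(0.02·RH+f) = 77.25 μm/a
  Cl⁻ term: 0.102·63.4^0.62·exp(0.033·68+0.04·13.3) = 21.45
  r_corr = 77.25 + 21.45 = 98.71 μm/a
ISO 9223 Table 2 (carbon steel): 80 < 98.7 ≤ 200 μm/a ⇒ C5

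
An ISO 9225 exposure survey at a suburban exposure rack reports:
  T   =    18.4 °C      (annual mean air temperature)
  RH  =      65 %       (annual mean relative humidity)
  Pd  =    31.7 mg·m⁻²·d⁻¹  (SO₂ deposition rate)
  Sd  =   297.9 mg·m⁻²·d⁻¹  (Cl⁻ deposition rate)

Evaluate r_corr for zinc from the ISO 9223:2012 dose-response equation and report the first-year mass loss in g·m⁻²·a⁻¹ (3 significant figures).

r_corr = 30.4 g·m⁻²·a⁻¹

zinc: T>10 °C ⇒ hinge -0.071·(18.4−10) = -0.5964
  Pd branch = 0.0129·Pd^0.44·e^(0.046·RH+f) = 0.6465 μm/a
  Cl⁻ term: 0.0175·297.9^0.57·exp(0.008·65+0.085·18.4) = 3.617
  r_corr = 0.6465 + 3.617 = 4.263 μm/a
Convert to mass loss: 4.263 μm/a × 7.14 g/cm³ = 30.44 g·m⁻²·a⁻¹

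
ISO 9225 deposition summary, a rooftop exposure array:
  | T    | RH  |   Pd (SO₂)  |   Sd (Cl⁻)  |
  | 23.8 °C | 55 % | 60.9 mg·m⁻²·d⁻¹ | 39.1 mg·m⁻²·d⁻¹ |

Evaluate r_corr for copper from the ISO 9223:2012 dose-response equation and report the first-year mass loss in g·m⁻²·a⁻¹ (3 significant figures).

copper: temperature factor f = -0.080·(13.8) = -1.1040
  SO₂ term: 0.0053·60.9^0.26·exp(0.059·55-1.1040) = 0.1313
  Sd branch = 0.01025·Sd^0.27·e^(0.036·RH+0.049·T) = 0.6412 μm/a
  r_corr = 0.1313 + 0.6412 = 0.7724 μm/a
Convert to mass loss: 0.7724 μm/a × 8.96 g/cm³ = 6.921 g·m⁻²·a⁻¹

r_corr = 6.92 g·m⁻²·a⁻¹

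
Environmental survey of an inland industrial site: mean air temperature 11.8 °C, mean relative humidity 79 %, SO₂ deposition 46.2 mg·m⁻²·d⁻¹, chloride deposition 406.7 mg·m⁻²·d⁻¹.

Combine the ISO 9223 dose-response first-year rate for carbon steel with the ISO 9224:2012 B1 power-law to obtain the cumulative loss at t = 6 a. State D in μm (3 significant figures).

carbon steel: temperature factor f = -0.054·(1.8) = -0.0972
  sulphur-dioxide contribution → 57.22 μm/a
  chloride contribution → 91.95 μm/a
  total first-year rate 149.2 μm/a
Power-law: D(6) = r_corr · 6^0.523
  D(6) = 149.2 × 6^0.523 = 149.2 × 2.553 = 380.8 μm

D(6) = 381 μm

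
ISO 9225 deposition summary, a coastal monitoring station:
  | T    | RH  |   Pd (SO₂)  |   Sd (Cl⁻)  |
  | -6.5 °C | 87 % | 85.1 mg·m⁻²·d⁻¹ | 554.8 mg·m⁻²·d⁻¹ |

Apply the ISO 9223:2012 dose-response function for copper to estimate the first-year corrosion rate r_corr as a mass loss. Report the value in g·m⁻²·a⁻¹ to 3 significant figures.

copper: f(T) = +0.126·(T−10) [T≤10 °C] = -2.0790
  sulphur-dioxide contribution → 0.3568 μm/a
  chloride contribution → 0.9409 μm/a
  ⇒ r_corr(copper) = 1.298 μm/a
Convert to mass loss: 1.298 μm/a × 8.96 g/cm³ = 11.63 g·m⁻²·a⁻¹

r_corr = 11.6 g·m⁻²·a⁻¹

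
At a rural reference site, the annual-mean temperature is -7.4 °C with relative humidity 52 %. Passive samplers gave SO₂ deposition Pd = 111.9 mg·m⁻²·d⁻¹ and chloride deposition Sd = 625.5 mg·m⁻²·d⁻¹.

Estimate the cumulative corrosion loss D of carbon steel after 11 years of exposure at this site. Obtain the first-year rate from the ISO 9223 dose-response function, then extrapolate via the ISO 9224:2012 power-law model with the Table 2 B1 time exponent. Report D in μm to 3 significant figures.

D(11) = 95.1 μm

carbon steel: T≤10 °C ⇒ hinge +0.150·(-7.4−10) = -2.6100
  sulphur-dioxide contribution → 4.281 μm/a
  chloride contribution → 22.85 μm/a
  ⇒ r_corr(carbon steel) = 27.13 μm/a
Long-term exponent b (ISO 9224 Table 2, B1) = 0.523
  D(11) = 27.13 × 11^0.523 = 27.13 × 3.505 = 95.1 μm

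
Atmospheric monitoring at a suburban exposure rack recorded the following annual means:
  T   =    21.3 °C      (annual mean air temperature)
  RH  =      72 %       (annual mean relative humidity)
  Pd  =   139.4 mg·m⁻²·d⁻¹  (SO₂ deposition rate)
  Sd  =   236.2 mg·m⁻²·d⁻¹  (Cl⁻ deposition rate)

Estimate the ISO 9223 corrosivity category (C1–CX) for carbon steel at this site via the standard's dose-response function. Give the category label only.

carbon steel: T>10 °C ⇒ hinge -0.054·(21.3−10) = -0.6102
  sulphur-dioxide contribution → 52.89 μm/a
  chloride contribution → 76.2 μm/a
  ⇒ r_corr(carbon steel) = 129.1 μm/a
129 μm/a falls in (80, 200] for carbon steel → category C5

C5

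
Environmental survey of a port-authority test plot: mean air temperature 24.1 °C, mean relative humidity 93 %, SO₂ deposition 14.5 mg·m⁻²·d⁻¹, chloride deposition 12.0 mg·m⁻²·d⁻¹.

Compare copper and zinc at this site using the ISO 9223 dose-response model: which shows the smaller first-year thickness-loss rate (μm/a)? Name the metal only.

zinc

copper: f(T) = -0.080·(T−10) [T>10 °C] = -1.1280
  Pd branch = 0.0053·Pd^0.26·e^(0.059·RH+f) = 0.8305 μm/a
  Cl⁻ term: 0.01025·12.0^0.27·exp(0.036·93+0.049·24.1) = 1.858
  r_corr = 0.8305 + 1.858 = 2.688 μm/a
zinc: f(T) = -0.071·(T−10) [T>10 °C] = -1.0011
  SO₂ term: 0.0129·14.5^0.44·exp(0.046·93-1.0011) = 1.108
  Cl⁻ term: 0.0175·12.0^0.57·exp(0.008·93+0.085·24.1) = 1.177
  r_corr = 1.108 + 1.177 = 2.286 μm/a
Ordering by μm/a: copper (2.69) > zinc (2.29)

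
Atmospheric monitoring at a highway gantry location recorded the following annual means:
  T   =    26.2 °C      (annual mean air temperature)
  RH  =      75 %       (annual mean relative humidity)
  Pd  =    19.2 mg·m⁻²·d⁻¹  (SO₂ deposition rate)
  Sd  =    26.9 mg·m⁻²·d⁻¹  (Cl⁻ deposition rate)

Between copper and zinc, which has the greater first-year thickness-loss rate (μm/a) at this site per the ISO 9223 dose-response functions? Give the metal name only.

zinc

copper: f(T) = -0.080·(T−10) [T>10 °C] = -1.2960
  Pd branch = 0.0053·Pd^0.26·e^(0.059·RH+f) = 0.2611 μm/a
  Cl⁻ term: 0.01025·26.9^0.27·exp(0.036·75+0.049·26.2) = 1.339
  sum: 0.2611 + 1.339 → r_corr = 1.6 μm/a
zinc: T>10 °C ⇒ hinge -0.071·(26.2−10) = -1.1502
  SO₂ term: 0.0129·19.2^0.44·exp(0.046·75-1.1502) = 0.4721
  Sd branch = 0.0175·Sd^0.57·e^(0.008·RH+0.085·T) = 1.931 μm/a
  r_corr = 0.4721 + 1.931 = 2.403 μm/a
Ordering by μm/a: zinc (2.4) > copper (1.6)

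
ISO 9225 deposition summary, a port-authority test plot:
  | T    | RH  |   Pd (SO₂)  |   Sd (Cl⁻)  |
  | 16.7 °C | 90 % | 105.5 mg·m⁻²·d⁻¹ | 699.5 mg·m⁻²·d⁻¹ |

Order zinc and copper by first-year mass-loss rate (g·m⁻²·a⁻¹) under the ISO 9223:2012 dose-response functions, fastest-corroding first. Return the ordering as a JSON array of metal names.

zinc: f(T) = -0.071·(T−10) [T>10 °C] = -0.4757
  SO₂ term: 0.0129·105.5^0.44·exp(0.046·90-0.4757) = 3.91
  Sd branch = 0.0175·Sd^0.57·e^(0.008·RH+0.085·T) = 6.219 μm/a
  r_corr = 3.91 + 6.219 = 10.13 μm/a
  mass loss = 10.13 μm/a × 7.14 g/cm³ = 72.32 g·m⁻²·a⁻¹
copper: T>10 °C ⇒ hinge -0.080·(16.7−10) = -0.5360
  Pd branch = 0.0053·Pd^0.26·e^(0.059·RH+f) = 2.107 μm/a
  Cl⁻ term: 0.01025·699.5^0.27·exp(0.036·90+0.049·16.7) = 3.478
  r_corr = 2.107 + 3.478 = 5.585 μm/a
  mass loss = 5.585 μm/a × 8.96 g/cm³ = 50.04 g·m⁻²·a⁻¹
Ordering by g·m⁻²·a⁻¹: zinc (72.3) > copper (50)

["zinc", "copper"]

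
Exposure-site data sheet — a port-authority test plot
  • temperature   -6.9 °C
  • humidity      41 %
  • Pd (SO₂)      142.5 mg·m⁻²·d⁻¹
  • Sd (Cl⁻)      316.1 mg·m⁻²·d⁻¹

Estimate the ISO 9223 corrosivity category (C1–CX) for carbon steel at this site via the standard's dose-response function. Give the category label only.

C2

carbon steel: temperature factor f = +0.150·(-16.9) = -2.5350
  Pd branch = 1.77·Pd^0.52·e^(0.02·RH+f) = 4.199 μm/a
  Sd branch = 0.102·Sd^0.62·e^(0.033·RH+0.04·T) = 10.62 μm/a
  r_corr = 4.199 + 10.62 = 14.82 μm/a
Category bounds: 1.3…25 μm/a bracket r_corr ⇒ C2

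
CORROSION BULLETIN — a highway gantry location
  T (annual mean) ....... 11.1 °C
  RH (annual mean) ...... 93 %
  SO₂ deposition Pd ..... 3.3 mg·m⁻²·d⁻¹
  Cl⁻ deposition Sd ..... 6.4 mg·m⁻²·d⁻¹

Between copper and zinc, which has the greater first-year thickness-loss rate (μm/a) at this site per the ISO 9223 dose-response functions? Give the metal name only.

copper: f(T) = -0.080·(T−10) [T>10 °C] = -0.0880
  Pd branch = 0.0053·Pd^0.26·e^(0.059·RH+f) = 1.599 μm/a
  Sd branch = 0.01025·Sd^0.27·e^(0.036·RH+0.049·T) = 0.8291 μm/a
  r_corr = 1.599 + 0.8291 = 2.428 μm/a
zinc: f(T) = -0.071·(T−10) [T>10 °C] = -0.0781
  Pd branch = 0.0129·Pd^0.44·e^(0.046·RH+f) = 1.455 μm/a
  Cl⁻ term: 0.0175·6.4^0.57·exp(0.008·93+0.085·11.1) = 0.2725
  r_corr = 1.455 + 0.2725 = 1.727 μm/a
Ordering by μm/a: copper (2.43) > zinc (1.73)

copper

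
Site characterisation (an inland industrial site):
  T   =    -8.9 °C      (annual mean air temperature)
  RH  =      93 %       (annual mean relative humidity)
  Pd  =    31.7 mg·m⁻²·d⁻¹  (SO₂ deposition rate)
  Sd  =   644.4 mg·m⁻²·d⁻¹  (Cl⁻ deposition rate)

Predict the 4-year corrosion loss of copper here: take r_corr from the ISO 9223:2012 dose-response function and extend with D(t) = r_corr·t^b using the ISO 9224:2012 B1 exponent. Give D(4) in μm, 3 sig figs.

D(4) = 3.46 μm

copper: f(T) = +0.126·(T−10) [T≤10 °C] = -2.3814
  Pd branch = 0.0053·Pd^0.26·e^(0.059·RH+f) = 0.2906 μm/a
  Cl⁻ term: 0.01025·644.4^0.27·exp(0.036·93+0.049·-8.9) = 1.081
  sum: 0.2906 + 1.081 → r_corr = 1.372 μm/a
Long-term exponent b (ISO 9224 Table 2, B1) = 0.667
  D(4) = 1.372 × 4^0.667 = 1.372 × 2.521 = 3.458 μm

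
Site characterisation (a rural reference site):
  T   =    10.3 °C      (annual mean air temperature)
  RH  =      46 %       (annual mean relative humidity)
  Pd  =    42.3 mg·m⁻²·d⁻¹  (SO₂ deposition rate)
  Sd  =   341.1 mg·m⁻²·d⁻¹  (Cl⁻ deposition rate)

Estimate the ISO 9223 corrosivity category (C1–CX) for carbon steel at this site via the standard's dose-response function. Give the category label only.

C4

carbon steel: temperature factor f = -0.054·(0.3) = -0.0162
  Pd branch = 1.77·Pd^0.52·e^(0.02·RH+f) = 30.63 μm/a
  Sd branch = 0.102·Sd^0.62·e^(0.033·RH+0.04·T) = 26.13 μm/a
  r_corr = 30.63 + 26.13 = 56.76 μm/a
56.8 μm/a falls in (50, 80] for carbon steel → category C4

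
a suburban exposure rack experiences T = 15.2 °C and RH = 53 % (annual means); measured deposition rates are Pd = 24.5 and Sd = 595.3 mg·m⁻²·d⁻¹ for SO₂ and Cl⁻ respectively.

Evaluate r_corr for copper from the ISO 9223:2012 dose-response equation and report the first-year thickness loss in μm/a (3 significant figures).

r_corr = 1.00 μm/a

copper: T>10 °C ⇒ hinge -0.080·(15.2−10) = -0.4160
  sulphur-dioxide contribution → 0.1832 μm/a
  chloride contribution → 0.8166 μm/a
  total first-year rate 0.9997 μm/a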